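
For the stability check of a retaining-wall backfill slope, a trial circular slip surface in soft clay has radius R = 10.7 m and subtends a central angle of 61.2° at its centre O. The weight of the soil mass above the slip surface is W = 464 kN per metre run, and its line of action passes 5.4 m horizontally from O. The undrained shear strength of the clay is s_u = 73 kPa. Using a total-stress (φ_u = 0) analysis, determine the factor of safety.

Taking moments about the centre O, the resisting moment is provided by the undrained shear strength acting along the arc:
Arc length L_a = R·θ = 10.7·(61.2°·π/180) = 10.7·1.0681 = 11.43 m
M_R = s_u·L_a·R = 73·11.43·10.7 = 8927.3 kN·m/m
M_D = W·d = 464·5.4 = 2505.6 kN·m/m
FS = M_R / M_D = 8927.3 / 2505.6 = 3.563

FS = 3.56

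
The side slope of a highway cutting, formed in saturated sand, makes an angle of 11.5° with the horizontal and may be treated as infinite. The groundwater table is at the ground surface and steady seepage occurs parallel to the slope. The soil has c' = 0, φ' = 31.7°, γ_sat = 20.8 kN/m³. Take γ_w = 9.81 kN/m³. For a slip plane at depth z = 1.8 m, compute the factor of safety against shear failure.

With seepage parallel to the slope and the water table at the surface, the effective normal stress on the slip plane uses the buoyant unit weight γ' = γ_sat − γ_w while the driving shear stress uses γ_sat:
FS = [c' + γ' z cos²β tanφ'] / [γ_sat z sinβ cosβ]
(For c' = 0 this reduces to FS = (γ'/γ_sat)·tanφ'/tanβ.)
γ' = 20.8 − 9.81 = 10.99 kN/m³
Numerator = 0.0 + 10.99·1.8·cos²11.5°·tan31.7° = 0.0 + 10.99·1.8·0.9603·0.6176 = 11.732 kPa
Denominator = 20.8·1.8·sin11.5°·cos11.5° = 20.8·1.8·0.1994·0.9799 = 7.314 kPa
FS = 11.732 / 7.314 = 1.604

FS = 1.60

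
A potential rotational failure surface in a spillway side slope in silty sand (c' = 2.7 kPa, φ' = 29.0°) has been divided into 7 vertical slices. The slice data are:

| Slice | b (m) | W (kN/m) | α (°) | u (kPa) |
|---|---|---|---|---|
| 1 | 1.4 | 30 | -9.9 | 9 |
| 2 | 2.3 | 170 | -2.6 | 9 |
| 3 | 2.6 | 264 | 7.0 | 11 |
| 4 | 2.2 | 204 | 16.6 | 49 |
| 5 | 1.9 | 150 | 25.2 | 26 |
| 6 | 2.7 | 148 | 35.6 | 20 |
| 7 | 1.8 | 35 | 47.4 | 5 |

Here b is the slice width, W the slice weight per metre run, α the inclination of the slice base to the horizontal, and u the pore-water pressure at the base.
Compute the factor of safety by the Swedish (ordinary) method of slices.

Ordinary method of slices: FS = Σ[c'·Δl_i + (W_i cosα_i − u_i·Δl_i)·tanφ'] / Σ W_i sinα_i, with Δl_i = b_i / cosα_i.
Slice 1: Δl = 1.4/cos(-9.9°) = 1.421 m; N'_1 = 30·cos(-9.9°) − 9·1.421 = 16.8; c'Δl = 3.84; W sinα = -5.2
Slice 2: Δl = 2.3/cos(-2.6°) = 2.302 m; N'_2 = 170·cos(-2.6°) − 9·2.302 = 149.1; c'Δl = 6.22; W sinα = -7.7
Slice 3: Δl = 2.6/cos7.0° = 2.620 m; N'_3 = 264·cos7.0° − 11·2.620 = 233.2; c'Δl = 7.07; W sinα = 32.2
Slice 4: Δl = 2.2/cos16.6° = 2.296 m; N'_4 = 204·cos16.6° − 49·2.296 = 83.0; c'Δl = 6.20; W sinα = 58.3
Slice 5: Δl = 1.9/cos25.2° = 2.100 m; N'_5 = 150·cos25.2° − 26·2.100 = 81.1; c'Δl = 5.67; W sinα = 63.9
Slice 6: Δl = 2.7/cos35.6° = 3.321 m; N'_6 = 148·cos35.6° − 20·3.321 = 53.9; c'Δl = 8.97; W sinα = 86.2
Slice 7: Δl = 1.8/cos47.4° = 2.659 m; N'_7 = 35·cos47.4° − 5·2.659 = 10.4; c'Δl = 7.18; W sinα = 25.8
Σc'Δl = 45.1 kN/m; ΣN' = 627.5 kN/m; ΣW sinα = 253.4 kN/m
Resisting = 45.1 + 627.5·tan29.0° = 45.1 + 347.9 = 393.0 kN/m
FS = 393.0 / 253.4 = 1.551

FS = 1.55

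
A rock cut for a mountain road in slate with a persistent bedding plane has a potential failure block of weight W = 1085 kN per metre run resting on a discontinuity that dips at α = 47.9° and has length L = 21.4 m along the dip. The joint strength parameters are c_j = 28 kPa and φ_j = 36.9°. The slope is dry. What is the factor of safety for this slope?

FS = 1.42

Resolving the block weight along and normal to the plane and applying the Mohr–Coulomb strength on the joint:
N' = W cosα = 1085·cos47.9° = 727.4 kN/m
Driving force T = W sinα = 1085·sin47.9° = 805.0 kN/m
Resisting force R = c_j·L + N'·tanφ_j = 28·21.4 + 727.4·tan36.9° = 599.2 + 546.2 = 1145.4 kN/m
FS = R / T = 1145.4 / 805.0 = 1.423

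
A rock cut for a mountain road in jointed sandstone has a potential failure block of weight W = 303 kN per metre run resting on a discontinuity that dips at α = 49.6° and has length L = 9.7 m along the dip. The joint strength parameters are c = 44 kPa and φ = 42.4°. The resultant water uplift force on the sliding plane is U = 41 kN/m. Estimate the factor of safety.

Resolving the block weight along and normal to the plane and applying the Mohr–Coulomb strength on the joint:
N' = W cosα − U = 303·cos49.6° − 41 = 155.4 kN/m
Driving force T = W sinα = 303·sin49.6° = 230.7 kN/m
Resisting force R = c·L + N'·tanφ = 44·9.7 + 155.4·tan42.4° = 426.8 + 141.9 = 568.7 kN/m
FS = R / T = 568.7 / 230.7 = 2.465

FS = 2.46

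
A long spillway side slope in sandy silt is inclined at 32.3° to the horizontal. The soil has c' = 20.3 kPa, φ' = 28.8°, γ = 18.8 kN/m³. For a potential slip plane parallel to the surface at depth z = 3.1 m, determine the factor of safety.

For an infinite slope with a slip plane parallel to the surface (no pore pressure): FS = [c' + γz cos²β tanφ'] / [γz sinβ cosβ].
γz = 18.8·3.1 = 58.28 kN/m²
Numerator = 20.3 + 58.28·cos²32.3°·tan28.8° = 20.3 + 58.28·0.7145·0.5498 = 43.191 kPa
Denominator = 58.28·sin32.3°·cos32.3° = 58.28·0.5344·0.8453 = 26.323 kPa
FS = 43.191 / 26.323 = 1.641

FS = 1.64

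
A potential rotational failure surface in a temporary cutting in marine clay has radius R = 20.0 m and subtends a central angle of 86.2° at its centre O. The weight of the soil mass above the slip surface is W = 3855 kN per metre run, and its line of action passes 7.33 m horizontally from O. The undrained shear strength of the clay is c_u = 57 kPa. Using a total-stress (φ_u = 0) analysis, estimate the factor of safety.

Taking moments about the centre O, the resisting moment is provided by the undrained shear strength acting along the arc:
Arc length L_a = R·θ = 20.0·(86.2°·π/180) = 20.0·1.5045 = 30.09 m
M_R = c_u·L_a·R = 57·30.09·20.0 = 34302.0 kN·m/m
M_D = W·d = 3855·7.33 = 28257.2 kN·m/m
FS = M_R / M_D = 34302.0 / 28257.2 = 1.214

FS = 1.21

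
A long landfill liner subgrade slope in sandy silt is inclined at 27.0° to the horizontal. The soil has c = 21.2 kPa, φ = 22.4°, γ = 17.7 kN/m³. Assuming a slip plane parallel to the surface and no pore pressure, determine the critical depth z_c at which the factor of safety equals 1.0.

z_c = 15.50 m

Setting FS = 1.00 in FS = [c + γz cos²β tanφ] / [γz sinβ cosβ] and solving for z:
z = c / [γ cosβ (FS·sinβ − cosβ·tanφ)]
  = 21.2 / [17.7·cos27.0°·(1.00·sin27.0° − cos27.0°·tan22.4°)]
  = 21.2 / [17.7·0.8910·(1.00·0.4540 − 0.8910·0.4122)]
  = 21.2 / 1.3680 = 15.497 m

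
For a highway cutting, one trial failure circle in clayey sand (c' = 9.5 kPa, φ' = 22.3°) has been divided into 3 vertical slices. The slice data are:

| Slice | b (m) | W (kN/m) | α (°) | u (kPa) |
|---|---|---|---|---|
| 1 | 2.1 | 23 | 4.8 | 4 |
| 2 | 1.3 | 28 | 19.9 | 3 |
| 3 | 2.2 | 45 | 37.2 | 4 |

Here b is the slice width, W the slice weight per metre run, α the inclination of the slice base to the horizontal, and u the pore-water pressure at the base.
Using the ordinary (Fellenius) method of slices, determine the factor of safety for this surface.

Ordinary method of slices: FS = Σ[c'·Δl_i + (W_i cosα_i − u_i·Δl_i)·tanφ'] / Σ W_i sinα_i, with Δl_i = b_i / cosα_i.
Slice 1: Δl = 2.1/cos4.8° = 2.107 m; N'_1 = 23·cos4.8° − 4·2.107 = 14.5; c'Δl = 20.02; W sinα = 1.9
Slice 2: Δl = 1.3/cos19.9° = 1.383 m; N'_2 = 28·cos19.9° − 3·1.383 = 22.2; c'Δl = 13.13; W sinα = 9.5
Slice 3: Δl = 2.2/cos37.2° = 2.762 m; N'_3 = 45·cos37.2° − 4·2.762 = 24.8; c'Δl = 26.24; W sinα = 27.2
Σc'Δl = 59.4 kN/m; ΣN' = 61.5 kN/m; ΣW sinα = 38.7 kN/m
Resisting = 59.4 + 61.5·tan22.3° = 59.4 + 25.2 = 84.6 kN/m
FS = 84.6 / 38.7 = 2.188

FS = 2.19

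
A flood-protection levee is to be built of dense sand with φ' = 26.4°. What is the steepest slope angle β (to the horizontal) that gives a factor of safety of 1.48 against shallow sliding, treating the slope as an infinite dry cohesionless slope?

For an infinite dry cohesionless slope FS = tanφ'/tanβ, so tanβ = tanφ' / FS.
tanβ = tan26.4° / 1.48 = 0.4964 / 1.48 = 0.3354
β = arctan(0.3354) = 18.54°

β = 18.5°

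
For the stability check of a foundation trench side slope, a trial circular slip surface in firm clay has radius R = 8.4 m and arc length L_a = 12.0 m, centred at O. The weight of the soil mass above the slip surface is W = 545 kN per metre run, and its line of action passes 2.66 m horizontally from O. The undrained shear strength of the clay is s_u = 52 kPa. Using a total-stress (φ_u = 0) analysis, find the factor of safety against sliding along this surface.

Taking moments about the centre O, the resisting moment is provided by the undrained shear strength acting along the arc:
M_R = s_u·L_a·R = 52·12.00·8.4 = 5241.6 kN·m/m
M_D = W·d = 545·2.66 = 1449.7 kN·m/m
FS = M_R / M_D = 5241.6 / 1449.7 = 3.616

FS = 3.62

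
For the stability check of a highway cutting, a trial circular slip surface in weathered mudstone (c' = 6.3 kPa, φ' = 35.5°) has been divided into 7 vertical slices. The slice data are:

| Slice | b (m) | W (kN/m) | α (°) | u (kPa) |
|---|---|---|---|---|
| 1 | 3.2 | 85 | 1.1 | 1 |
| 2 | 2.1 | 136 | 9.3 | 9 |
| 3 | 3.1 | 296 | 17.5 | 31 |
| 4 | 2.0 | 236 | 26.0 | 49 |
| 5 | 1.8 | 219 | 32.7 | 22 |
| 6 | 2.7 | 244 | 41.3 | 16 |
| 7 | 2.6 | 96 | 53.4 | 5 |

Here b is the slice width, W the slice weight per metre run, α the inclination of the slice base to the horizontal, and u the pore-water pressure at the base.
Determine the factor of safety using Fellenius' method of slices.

FS = 1.20

Ordinary method of slices: FS = Σ[c'·Δl_i + (W_i cosα_i − u_i·Δl_i)·tanφ'] / Σ W_i sinα_i, with Δl_i = b_i / cosα_i.
Slice 1: Δl = 3.2/cos1.1° = 3.201 m; N'_1 = 85·cos1.1° − 1·3.201 = 81.8; c'Δl = 20.16; W sinα = 1.6
Slice 2: Δl = 2.1/cos9.3° = 2.128 m; N'_2 = 136·cos9.3° − 9·2.128 = 115.1; c'Δl = 13.41; W sinα = 22.0
Slice 3: Δl = 3.1/cos17.5° = 3.250 m; N'_3 = 296·cos17.5° − 31·3.250 = 181.5; c'Δl = 20.48; W sinα = 89.0
Slice 4: Δl = 2.0/cos26.0° = 2.225 m; N'_4 = 236·cos26.0° − 49·2.225 = 103.1; c'Δl = 14.02; W sinα = 103.5
Slice 5: Δl = 1.8/cos32.7° = 2.139 m; N'_5 = 219·cos32.7° − 22·2.139 = 137.2; c'Δl = 13.48; W sinα = 118.3
Slice 6: Δl = 2.7/cos41.3° = 3.594 m; N'_6 = 244·cos41.3° − 16·3.594 = 125.8; c'Δl = 22.64; W sinα = 161.0
Slice 7: Δl = 2.6/cos53.4° = 4.361 m; N'_7 = 96·cos53.4° − 5·4.361 = 35.4; c'Δl = 27.47; W sinα = 77.1
Σc'Δl = 131.7 kN/m; ΣN' = 779.9 kN/m; ΣW sinα = 572.5 kN/m
Resisting = 131.7 + 779.9·tan35.5° = 131.7 + 556.3 = 688.0 kN/m
FS = 688.0 / 572.5 = 1.202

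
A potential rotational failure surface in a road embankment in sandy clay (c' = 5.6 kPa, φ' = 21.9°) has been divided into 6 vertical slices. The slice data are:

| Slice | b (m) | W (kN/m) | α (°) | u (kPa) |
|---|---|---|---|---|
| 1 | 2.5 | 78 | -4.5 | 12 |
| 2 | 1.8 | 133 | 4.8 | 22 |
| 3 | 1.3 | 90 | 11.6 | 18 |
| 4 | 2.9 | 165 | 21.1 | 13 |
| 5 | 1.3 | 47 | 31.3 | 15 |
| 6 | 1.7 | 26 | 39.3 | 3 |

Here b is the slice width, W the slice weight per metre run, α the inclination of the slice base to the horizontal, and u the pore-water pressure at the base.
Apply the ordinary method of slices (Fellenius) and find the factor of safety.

Ordinary method of slices: FS = Σ[c'·Δl_i + (W_i cosα_i − u_i·Δl_i)·tanφ'] / Σ W_i sinα_i, with Δl_i = b_i / cosα_i.
Slice 1: Δl = 2.5/cos(-4.5°) = 2.508 m; N'_1 = 78·cos(-4.5°) − 12·2.508 = 47.7; c'Δl = 14.04; W sinα = -6.1
Slice 2: Δl = 1.8/cos4.8° = 1.806 m; N'_2 = 133·cos4.8° − 22·1.806 = 92.8; c'Δl = 10.12; W sinα = 11.1
Slice 3: Δl = 1.3/cos11.6° = 1.327 m; N'_3 = 90·cos11.6° − 18·1.327 = 64.3; c'Δl = 7.43; W sinα = 18.1
Slice 4: Δl = 2.9/cos21.1° = 3.108 m; N'_4 = 165·cos21.1° − 13·3.108 = 113.5; c'Δl = 17.41; W sinα = 59.4
Slice 5: Δl = 1.3/cos31.3° = 1.521 m; N'_5 = 47·cos31.3° − 15·1.521 = 17.3; c'Δl = 8.52; W sinα = 24.4
Slice 6: Δl = 1.7/cos39.3° = 2.197 m; N'_6 = 26·cos39.3° − 3·2.197 = 13.5; c'Δl = 12.30; W sinα = 16.5
Σc'Δl = 69.8 kN/m; ΣN' = 349.1 kN/m; ΣW sinα = 123.4 kN/m
Resisting = 69.8 + 349.1·tan21.9° = 69.8 + 140.3 = 210.2 kN/m
FS = 210.2 / 123.4 = 1.703

FS = 1.70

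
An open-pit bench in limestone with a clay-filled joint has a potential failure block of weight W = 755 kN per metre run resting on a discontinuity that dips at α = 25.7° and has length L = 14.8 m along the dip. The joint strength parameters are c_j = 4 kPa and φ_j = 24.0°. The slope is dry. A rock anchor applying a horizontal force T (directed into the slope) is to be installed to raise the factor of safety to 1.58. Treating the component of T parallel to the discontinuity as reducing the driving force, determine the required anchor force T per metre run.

T = 96 kN/m

Resolving forces along and normal to the sliding plane, with the horizontal anchor force T adding T·sinα to the effective normal force and T·cosα acting up the plane against the driving force:
FS = [c_jL + (W cosα + T sinα) tanφ_j] / [W sinα − T cosα]
Without the anchor: N' = 680.3 kN/m, driving T_d = 327.4 kN/m, resisting R = 4·14.8 + 680.3·tan24.0° = 362.1 kN/m, FS = 1.11.
Setting FS = 1.58 and solving for T:
1.58·(327.4 − T cos25.7°) = 362.1 + T sin25.7°·tan24.0°
T·(sin25.7°·tan24.0° + 1.58·cos25.7°) = 1.58·327.4 − 362.1
T·(0.4337·0.4452 + 1.58·0.9011) = 517.3 − 362.1 = 155.2
T·1.6168 = 155.2
T = 96.0 kN/m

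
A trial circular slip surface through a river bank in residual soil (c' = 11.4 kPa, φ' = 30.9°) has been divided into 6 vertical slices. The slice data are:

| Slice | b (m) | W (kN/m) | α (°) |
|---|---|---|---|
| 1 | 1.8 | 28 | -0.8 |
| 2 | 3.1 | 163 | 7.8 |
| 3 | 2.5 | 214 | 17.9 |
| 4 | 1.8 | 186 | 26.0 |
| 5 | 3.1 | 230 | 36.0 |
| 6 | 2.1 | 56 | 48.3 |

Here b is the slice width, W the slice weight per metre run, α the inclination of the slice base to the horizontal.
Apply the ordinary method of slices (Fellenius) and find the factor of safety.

FS = 1.90

Ordinary method of slices: FS = Σ[c'·Δl_i + (W_i cosα_i)·tanφ'] / Σ W_i sinα_i, with Δl_i = b_i / cosα_i.
Slice 1: Δl = 1.8/cos(-0.8°) = 1.800 m; N'_1 = 28·cos(-0.8°) = 28.0; c'Δl = 20.52; W sinα = -0.4
Slice 2: Δl = 3.1/cos7.8° = 3.129 m; N'_2 = 163·cos7.8° = 161.5; c'Δl = 35.67; W sinα = 22.1
Slice 3: Δl = 2.5/cos17.9° = 2.627 m; N'_3 = 214·cos17.9° = 203.6; c'Δl = 29.95; W sinα = 65.8
Slice 4: Δl = 1.8/cos26.0° = 2.003 m; N'_4 = 186·cos26.0° = 167.2; c'Δl = 22.83; W sinα = 81.5
Slice 5: Δl = 3.1/cos36.0° = 3.832 m; N'_5 = 230·cos36.0° = 186.1; c'Δl = 43.68; W sinα = 135.2
Slice 6: Δl = 2.1/cos48.3° = 3.157 m; N'_6 = 56·cos48.3° = 37.3; c'Δl = 35.99; W sinα = 41.8
Σc'Δl = 188.6 kN/m; ΣN' = 783.6 kN/m; ΣW sinα = 346.0 kN/m
Resisting = 188.6 + 783.6·tan30.9° = 188.6 + 469.0 = 657.6 kN/m
FS = 657.6 / 346.0 = 1.900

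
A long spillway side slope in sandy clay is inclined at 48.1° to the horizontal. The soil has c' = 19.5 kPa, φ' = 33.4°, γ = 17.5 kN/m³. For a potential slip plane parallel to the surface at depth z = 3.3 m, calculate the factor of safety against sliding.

For an infinite slope with a slip plane parallel to the surface (no pore pressure): FS = [c' + γz cos²β tanφ'] / [γz sinβ cosβ].
γz = 17.5·3.3 = 57.75 kN/m²
Numerator = 19.5 + 57.75·cos²48.1°·tan33.4° = 19.5 + 57.75·0.4460·0.6594 = 36.483 kPa
Denominator = 57.75·sin48.1°·cos48.1° = 57.75·0.7443·0.6678 = 28.706 kPa
FS = 36.483 / 28.706 = 1.271

FS = 1.27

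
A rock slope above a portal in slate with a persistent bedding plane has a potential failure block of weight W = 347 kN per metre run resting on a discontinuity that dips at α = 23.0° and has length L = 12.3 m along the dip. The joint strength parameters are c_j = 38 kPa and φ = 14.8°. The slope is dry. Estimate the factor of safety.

FS = 4.07

Resolving the block weight along and normal to the plane and applying the Mohr–Coulomb strength on the joint:
N' = W cosα = 347·cos23.0° = 319.4 kN/m
Driving force T = W sinα = 347·sin23.0° = 135.6 kN/m
Resisting force R = c_j·L + N'·tanφ = 38·12.3 + 319.4·tan14.8° = 467.4 + 84.4 = 551.8 kN/m
FS = R / T = 551.8 / 135.6 = 4.070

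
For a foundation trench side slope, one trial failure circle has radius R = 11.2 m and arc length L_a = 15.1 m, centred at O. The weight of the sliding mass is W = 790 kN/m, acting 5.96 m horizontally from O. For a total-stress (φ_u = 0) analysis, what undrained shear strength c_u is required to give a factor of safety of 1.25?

c_u = 34.8 kPa

FS = c_u·L_a·R / (W·d), so c_u = FS·W·d / (L_a·R).
c_u = 1.25·790·5.96 / (15.10·11.2) = 5885.5 / 169.12 = 34.80 kPa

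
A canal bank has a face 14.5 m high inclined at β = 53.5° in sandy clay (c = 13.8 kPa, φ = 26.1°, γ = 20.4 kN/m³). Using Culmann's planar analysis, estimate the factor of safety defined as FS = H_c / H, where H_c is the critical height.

FS = 1.20

H_c = (4c/γ) · sinβ cosφ / [1 − cos(β − φ)]
    = (4·13.8/20.4) · sin53.5°·cos26.1° / [1 − cos27.4°]
    = 2.706 · 0.7219 / 0.1122 = 17.41 m
FS = H_c / H = 17.41 / 14.5 = 1.201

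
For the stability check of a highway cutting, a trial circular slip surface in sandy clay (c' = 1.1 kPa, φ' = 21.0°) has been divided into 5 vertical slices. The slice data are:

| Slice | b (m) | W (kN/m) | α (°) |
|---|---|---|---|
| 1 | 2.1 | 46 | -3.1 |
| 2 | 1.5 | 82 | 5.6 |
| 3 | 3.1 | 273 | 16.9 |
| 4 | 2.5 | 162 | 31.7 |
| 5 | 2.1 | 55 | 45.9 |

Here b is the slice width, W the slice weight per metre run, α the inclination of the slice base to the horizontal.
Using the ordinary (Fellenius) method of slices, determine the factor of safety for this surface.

FS = 1.10

Ordinary method of slices: FS = Σ[c'·Δl_i + (W_i cosα_i)·tanφ'] / Σ W_i sinα_i, with Δl_i = b_i / cosα_i.
Slice 1: Δl = 2.1/cos(-3.1°) = 2.103 m; N'_1 = 46·cos(-3.1°) = 45.9; c'Δl = 2.31; W sinα = -2.5
Slice 2: Δl = 1.5/cos5.6° = 1.507 m; N'_2 = 82·cos5.6° = 81.6; c'Δl = 1.66; W sinα = 8.0
Slice 3: Δl = 3.1/cos16.9° = 3.240 m; N'_3 = 273·cos16.9° = 261.2; c'Δl = 3.56; W sinα = 79.4
Slice 4: Δl = 2.5/cos31.7° = 2.938 m; N'_4 = 162·cos31.7° = 137.8; c'Δl = 3.23; W sinα = 85.1
Slice 5: Δl = 2.1/cos45.9° = 3.018 m; N'_5 = 55·cos45.9° = 38.3; c'Δl = 3.32; W sinα = 39.5
Σc'Δl = 14.1 kN/m; ΣN' = 564.9 kN/m; ΣW sinα = 209.5 kN/m
Resisting = 14.1 + 564.9·tan21.0° = 14.1 + 216.8 = 230.9 kN/m
FS = 230.9 / 209.5 = 1.102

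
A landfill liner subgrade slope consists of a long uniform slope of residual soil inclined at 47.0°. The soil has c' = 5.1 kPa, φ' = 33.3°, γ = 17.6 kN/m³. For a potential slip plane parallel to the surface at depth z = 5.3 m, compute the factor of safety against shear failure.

For an infinite slope with a slip plane parallel to the surface (no pore pressure): FS = [c' + γz cos²β tanφ'] / [γz sinβ cosβ].
γz = 17.6·5.3 = 93.28 kN/m²
Numerator = 5.1 + 93.28·cos²47.0°·tan33.3° = 5.1 + 93.28·0.4651·0.6569 = 33.600 kPa
Denominator = 93.28·sin47.0°·cos47.0° = 93.28·0.7314·0.6820 = 46.526 kPa
FS = 33.600 / 46.526 = 0.722

FS = 0.72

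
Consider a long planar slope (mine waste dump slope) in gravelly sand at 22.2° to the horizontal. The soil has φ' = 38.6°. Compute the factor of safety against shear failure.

FS = 1.96

For a dry cohesionless infinite slope the factor of safety is FS = tanφ' / tanβ.
FS = tan38.6° / tan22.2° = 0.7983 / 0.4081 = 1.956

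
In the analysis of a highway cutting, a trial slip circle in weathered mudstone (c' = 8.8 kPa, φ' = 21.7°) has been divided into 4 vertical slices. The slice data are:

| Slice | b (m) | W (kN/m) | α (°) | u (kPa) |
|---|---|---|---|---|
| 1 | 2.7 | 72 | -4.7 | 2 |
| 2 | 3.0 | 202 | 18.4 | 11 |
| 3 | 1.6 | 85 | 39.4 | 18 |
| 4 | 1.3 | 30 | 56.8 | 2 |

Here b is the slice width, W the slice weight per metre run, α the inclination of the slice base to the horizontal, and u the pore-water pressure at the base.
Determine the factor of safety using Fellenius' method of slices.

FS = 1.43

Ordinary method of slices: FS = Σ[c'·Δl_i + (W_i cosα_i − u_i·Δl_i)·tanφ'] / Σ W_i sinα_i, with Δl_i = b_i / cosα_i.
Slice 1: Δl = 2.7/cos(-4.7°) = 2.709 m; N'_1 = 72·cos(-4.7°) − 2·2.709 = 66.3; c'Δl = 23.84; W sinα = -5.9
Slice 2: Δl = 3.0/cos18.4° = 3.162 m; N'_2 = 202·cos18.4° − 11·3.162 = 156.9; c'Δl = 27.82; W sinα = 63.8
Slice 3: Δl = 1.6/cos39.4° = 2.071 m; N'_3 = 85·cos39.4° − 18·2.071 = 28.4; c'Δl = 18.22; W sinα = 54.0
Slice 4: Δl = 1.3/cos56.8° = 2.374 m; N'_4 = 30·cos56.8° − 2·2.374 = 11.7; c'Δl = 20.89; W sinα = 25.1
Σc'Δl = 90.8 kN/m; ΣN' = 263.3 kN/m; ΣW sinα = 136.9 kN/m
Resisting = 90.8 + 263.3·tan21.7° = 90.8 + 104.8 = 195.6 kN/m
FS = 195.6 / 136.9 = 1.428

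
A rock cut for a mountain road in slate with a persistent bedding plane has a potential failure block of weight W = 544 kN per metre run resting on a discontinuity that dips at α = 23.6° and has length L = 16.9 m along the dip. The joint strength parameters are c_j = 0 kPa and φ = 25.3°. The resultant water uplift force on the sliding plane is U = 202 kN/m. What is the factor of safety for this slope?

FS = 0.64

Resolving the block weight along and normal to the plane and applying the Mohr–Coulomb strength on the joint:
N' = W cosα − U = 544·cos23.6° − 202 = 296.5 kN/m
Driving force T = W sinα = 544·sin23.6° = 217.8 kN/m
Resisting force R = c_j·L + N'·tanφ = 0·16.9 + 296.5·tan25.3° = 0.0 + 140.2 = 140.2 kN/m
FS = R / T = 140.2 / 217.8 = 0.644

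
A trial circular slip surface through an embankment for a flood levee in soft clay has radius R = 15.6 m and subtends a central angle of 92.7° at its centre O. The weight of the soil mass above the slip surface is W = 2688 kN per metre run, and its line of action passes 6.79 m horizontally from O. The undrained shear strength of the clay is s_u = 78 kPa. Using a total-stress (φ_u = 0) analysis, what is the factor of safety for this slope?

Taking moments about the centre O, the resisting moment is provided by the undrained shear strength acting along the arc:
Arc length L_a = R·θ = 15.6·(92.7°·π/180) = 15.6·1.6179 = 25.24 m
M_R = s_u·L_a·R = 78·25.24·15.6 = 30711.5 kN·m/m
M_D = W·d = 2688·6.79 = 18251.5 kN·m/m
FS = M_R / M_D = 30711.5 / 18251.5 = 1.683

FS = 1.68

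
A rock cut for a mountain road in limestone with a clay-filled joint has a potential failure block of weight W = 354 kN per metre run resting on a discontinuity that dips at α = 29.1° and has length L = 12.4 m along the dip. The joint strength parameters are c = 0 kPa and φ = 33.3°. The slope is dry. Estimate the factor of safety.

FS = 1.18

Resolving the block weight along and normal to the plane and applying the Mohr–Coulomb strength on the joint:
N' = W cosα = 354·cos29.1° = 309.3 kN/m
Driving force T = W sinα = 354·sin29.1° = 172.2 kN/m
Resisting force R = c·L + N'·tanφ = 0·12.4 + 309.3·tan33.3° = 0.0 + 203.2 = 203.2 kN/m
FS = R / T = 203.2 / 172.2 = 1.180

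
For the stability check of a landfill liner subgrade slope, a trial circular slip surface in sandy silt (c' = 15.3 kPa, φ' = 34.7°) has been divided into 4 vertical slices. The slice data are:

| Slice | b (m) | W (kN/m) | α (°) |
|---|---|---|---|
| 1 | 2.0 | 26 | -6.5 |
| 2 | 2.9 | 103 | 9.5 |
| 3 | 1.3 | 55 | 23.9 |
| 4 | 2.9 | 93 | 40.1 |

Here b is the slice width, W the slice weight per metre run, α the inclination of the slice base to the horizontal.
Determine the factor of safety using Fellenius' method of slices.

FS = 3.41

Ordinary method of slices: FS = Σ[c'·Δl_i + (W_i cosα_i)·tanφ'] / Σ W_i sinα_i, with Δl_i = b_i / cosα_i.
Slice 1: Δl = 2.0/cos(-6.5°) = 2.013 m; N'_1 = 26·cos(-6.5°) = 25.8; c'Δl = 30.80; W sinα = -2.9
Slice 2: Δl = 2.9/cos9.5° = 2.940 m; N'_2 = 103·cos9.5° = 101.6; c'Δl = 44.99; W sinα = 17.0
Slice 3: Δl = 1.3/cos23.9° = 1.422 m; N'_3 = 55·cos23.9° = 50.3; c'Δl = 21.76; W sinα = 22.3
Slice 4: Δl = 2.9/cos40.1° = 3.791 m; N'_4 = 93·cos40.1° = 71.1; c'Δl = 58.01; W sinα = 59.9
Σc'Δl = 155.5 kN/m; ΣN' = 248.8 kN/m; ΣW sinα = 96.2 kN/m
Resisting = 155.5 + 248.8·tan34.7° = 155.5 + 172.3 = 327.9 kN/m
FS = 327.9 / 96.2 = 3.407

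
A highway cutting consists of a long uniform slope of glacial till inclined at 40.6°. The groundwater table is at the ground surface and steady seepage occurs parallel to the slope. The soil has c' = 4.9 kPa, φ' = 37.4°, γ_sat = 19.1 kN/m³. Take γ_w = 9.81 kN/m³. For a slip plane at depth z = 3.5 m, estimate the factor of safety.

FS = 0.58

With seepage parallel to the slope and the water table at the surface, the effective normal stress on the slip plane uses the buoyant unit weight γ' = γ_sat − γ_w while the driving shear stress uses γ_sat:
FS = [c' + γ' z cos²β tanφ'] / [γ_sat z sinβ cosβ]
γ' = 19.1 − 9.81 = 9.29 kN/m³
Numerator = 4.9 + 9.29·3.5·cos²40.6°·tan37.4° = 4.9 + 9.29·3.5·0.5765·0.7646 = 19.231 kPa
Denominator = 19.1·3.5·sin40.6°·cos40.6° = 19.1·3.5·0.6508·0.7593 = 33.032 kPa
FS = 19.231 / 33.032 = 0.582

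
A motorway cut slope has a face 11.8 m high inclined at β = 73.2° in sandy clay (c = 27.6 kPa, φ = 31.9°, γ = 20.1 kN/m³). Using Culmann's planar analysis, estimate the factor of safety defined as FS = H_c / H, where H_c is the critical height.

FS = 1.52

H_c = (4c/γ) · sinβ cosφ / [1 − cos(β − φ)]
    = (4·27.6/20.1) · sin73.2°·cos31.9° / [1 − cos41.3°]
    = 5.493 · 0.8127 / 0.2487 = 17.95 m
FS = H_c / H = 17.95 / 11.8 = 1.521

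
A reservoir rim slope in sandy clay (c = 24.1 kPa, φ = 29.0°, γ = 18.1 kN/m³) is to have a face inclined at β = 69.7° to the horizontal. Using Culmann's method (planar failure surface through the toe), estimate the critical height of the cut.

H_c = 18.06 m

Culmann's analysis gives the critical failure plane at α_cr = (β + φ)/2 = (69.7 + 29.0)/2 = 49.4°, and the critical height
H_c = (4c/γ) · sinβ cosφ / [1 − cos(β − φ)]
    = (4·24.1/18.1) · sin69.7°·cos29.0° / [1 − cos(40.7°)]
    = 5.326 · 0.9379·0.8746 / [1 − 0.7581]
    = 5.326 · 0.8203 / 0.2419
    = 18.06 m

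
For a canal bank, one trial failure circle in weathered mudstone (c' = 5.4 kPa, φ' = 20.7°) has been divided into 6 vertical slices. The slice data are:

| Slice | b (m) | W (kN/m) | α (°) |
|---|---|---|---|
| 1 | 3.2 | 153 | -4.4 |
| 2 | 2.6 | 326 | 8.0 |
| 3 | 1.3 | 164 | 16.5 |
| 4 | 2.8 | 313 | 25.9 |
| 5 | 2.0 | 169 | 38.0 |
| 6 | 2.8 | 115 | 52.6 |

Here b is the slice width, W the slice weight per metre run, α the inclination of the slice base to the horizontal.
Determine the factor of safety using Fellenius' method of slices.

FS = 1.25

Ordinary method of slices: FS = Σ[c'·Δl_i + (W_i cosα_i)·tanφ'] / Σ W_i sinα_i, with Δl_i = b_i / cosα_i.
Slice 1: Δl = 3.2/cos(-4.4°) = 3.209 m; N'_1 = 153·cos(-4.4°) = 152.5; c'Δl = 17.33; W sinα = -11.7
Slice 2: Δl = 2.6/cos8.0° = 2.626 m; N'_2 = 326·cos8.0° = 322.8; c'Δl = 14.18; W sinα = 45.4
Slice 3: Δl = 1.3/cos16.5° = 1.356 m; N'_3 = 164·cos16.5° = 157.2; c'Δl = 7.32; W sinα = 46.6
Slice 4: Δl = 2.8/cos25.9° = 3.113 m; N'_4 = 313·cos25.9° = 281.6; c'Δl = 16.81; W sinα = 136.7
Slice 5: Δl = 2.0/cos38.0° = 2.538 m; N'_5 = 169·cos38.0° = 133.2; c'Δl = 13.71; W sinα = 104.0
Slice 6: Δl = 2.8/cos52.6° = 4.610 m; N'_6 = 115·cos52.6° = 69.8; c'Δl = 24.89; W sinα = 91.4
Σc'Δl = 94.2 kN/m; ΣN' = 1117.2 kN/m; ΣW sinα = 412.3 kN/m
Resisting = 94.2 + 1117.2·tan20.7° = 94.2 + 422.2 = 516.4 kN/m
FS = 516.4 / 412.3 = 1.252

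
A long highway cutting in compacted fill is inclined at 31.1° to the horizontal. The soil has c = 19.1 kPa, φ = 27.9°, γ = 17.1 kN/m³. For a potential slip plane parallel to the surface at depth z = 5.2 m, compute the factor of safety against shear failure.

FS = 1.36

For an infinite slope with a slip plane parallel to the surface (no pore pressure): FS = [c + γz cos²β tanφ] / [γz sinβ cosβ].
γz = 17.1·5.2 = 88.92 kN/m²
Numerator = 19.1 + 88.92·cos²31.1°·tan27.9° = 19.1 + 88.92·0.7332·0.5295 = 53.619 kPa
Denominator = 88.92·sin31.1°·cos31.1° = 88.92·0.5165·0.8563 = 39.328 kPa
FS = 53.619 / 39.328 = 1.363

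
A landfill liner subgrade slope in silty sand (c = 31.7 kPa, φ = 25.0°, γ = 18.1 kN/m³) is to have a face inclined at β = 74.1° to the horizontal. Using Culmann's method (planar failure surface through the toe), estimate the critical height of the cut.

H_c = 17.69 m

Culmann's analysis gives the critical failure plane at α_cr = (β + φ)/2 = (74.1 + 25.0)/2 = 49.5°, and the critical height
H_c = (4c/γ) · sinβ cosφ / [1 − cos(β − φ)]
    = (4·31.7/18.1) · sin74.1°·cos25.0° / [1 − cos(49.1°)]
    = 7.006 · 0.9617·0.9063 / [1 − 0.6547]
    = 7.006 · 0.8716 / 0.3453
    = 17.69 m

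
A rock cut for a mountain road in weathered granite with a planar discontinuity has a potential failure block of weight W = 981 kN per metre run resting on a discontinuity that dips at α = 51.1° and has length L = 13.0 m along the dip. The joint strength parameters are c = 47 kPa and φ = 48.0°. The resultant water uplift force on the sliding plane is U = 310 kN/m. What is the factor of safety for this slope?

FS = 1.25

Resolving the block weight along and normal to the plane and applying the Mohr–Coulomb strength on the joint:
N' = W cosα − U = 981·cos51.1° − 310 = 306.0 kN/m
Driving force T = W sinα = 981·sin51.1° = 763.5 kN/m
Resisting force R = c·L + N'·tanφ = 47·13.0 + 306.0·tan48.0° = 611.0 + 339.9 = 950.9 kN/m
FS = R / T = 950.9 / 763.5 = 1.245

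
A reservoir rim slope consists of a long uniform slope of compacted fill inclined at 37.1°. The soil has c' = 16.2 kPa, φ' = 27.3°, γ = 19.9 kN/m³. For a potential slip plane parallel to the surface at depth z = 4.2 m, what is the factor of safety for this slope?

For an infinite slope with a slip plane parallel to the surface (no pore pressure): FS = [c' + γz cos²β tanφ'] / [γz sinβ cosβ].
γz = 19.9·4.2 = 83.58 kN/m²
Numerator = 16.2 + 83.58·cos²37.1°·tan27.3° = 16.2 + 83.58·0.6361·0.5161 = 43.642 kPa
Denominator = 83.58·sin37.1°·cos37.1° = 83.58·0.6032·0.7976 = 40.211 kPa
FS = 43.642 / 40.211 = 1.085

FS = 1.09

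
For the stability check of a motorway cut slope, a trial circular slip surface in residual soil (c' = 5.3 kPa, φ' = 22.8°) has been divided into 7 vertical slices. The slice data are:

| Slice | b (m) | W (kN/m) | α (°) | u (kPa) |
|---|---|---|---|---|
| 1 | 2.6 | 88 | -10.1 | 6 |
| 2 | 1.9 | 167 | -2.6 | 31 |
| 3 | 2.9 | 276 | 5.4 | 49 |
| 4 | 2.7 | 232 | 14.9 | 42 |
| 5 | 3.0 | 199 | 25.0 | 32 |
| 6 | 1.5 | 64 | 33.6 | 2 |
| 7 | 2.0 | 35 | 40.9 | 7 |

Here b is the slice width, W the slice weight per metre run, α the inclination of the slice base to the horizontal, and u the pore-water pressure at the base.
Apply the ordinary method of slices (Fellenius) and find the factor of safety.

FS = 1.59

Ordinary method of slices: FS = Σ[c'·Δl_i + (W_i cosα_i − u_i·Δl_i)·tanφ'] / Σ W_i sinα_i, with Δl_i = b_i / cosα_i.
Slice 1: Δl = 2.6/cos(-10.1°) = 2.641 m; N'_1 = 88·cos(-10.1°) − 6·2.641 = 70.8; c'Δl = 14.00; W sinα = -15.4
Slice 2: Δl = 1.9/cos(-2.6°) = 1.902 m; N'_2 = 167·cos(-2.6°) − 31·1.902 = 107.9; c'Δl = 10.08; W sinα = -7.6
Slice 3: Δl = 2.9/cos5.4° = 2.913 m; N'_3 = 276·cos5.4° − 49·2.913 = 132.0; c'Δl = 15.44; W sinα = 26.0
Slice 4: Δl = 2.7/cos14.9° = 2.794 m; N'_4 = 232·cos14.9° − 42·2.794 = 106.9; c'Δl = 14.81; W sinα = 59.7
Slice 5: Δl = 3.0/cos25.0° = 3.310 m; N'_5 = 199·cos25.0° − 32·3.310 = 74.4; c'Δl = 17.54; W sinα = 84.1
Slice 6: Δl = 1.5/cos33.6° = 1.801 m; N'_6 = 64·cos33.6° − 2·1.801 = 49.7; c'Δl = 9.54; W sinα = 35.4
Slice 7: Δl = 2.0/cos40.9° = 2.646 m; N'_7 = 35·cos40.9° − 7·2.646 = 7.9; c'Δl = 14.02; W sinα = 22.9
Σc'Δl = 95.4 kN/m; ΣN' = 549.6 kN/m; ΣW sinα = 205.1 kN/m
Resisting = 95.4 + 549.6·tan22.8° = 95.4 + 231.0 = 326.5 kN/m
FS = 326.5 / 205.1 = 1.592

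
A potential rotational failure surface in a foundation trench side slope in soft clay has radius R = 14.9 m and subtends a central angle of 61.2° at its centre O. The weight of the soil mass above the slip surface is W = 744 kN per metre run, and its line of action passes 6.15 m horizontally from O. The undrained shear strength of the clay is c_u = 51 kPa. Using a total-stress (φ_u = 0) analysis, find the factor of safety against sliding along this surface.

FS = 2.64

Taking moments about the centre O, the resisting moment is provided by the undrained shear strength acting along the arc:
Arc length L_a = R·θ = 14.9·(61.2°·π/180) = 14.9·1.0681 = 15.92 m
M_R = c_u·L_a·R = 51·15.92·14.9 = 12094.0 kN·m/m
M_D = W·d = 744·6.15 = 4575.6 kN·m/m
FS = M_R / M_D = 12094.0 / 4575.6 = 2.643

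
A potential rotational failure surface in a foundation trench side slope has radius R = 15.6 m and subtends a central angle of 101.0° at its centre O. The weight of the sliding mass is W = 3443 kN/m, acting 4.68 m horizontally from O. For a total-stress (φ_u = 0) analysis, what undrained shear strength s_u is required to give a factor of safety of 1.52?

s_u = 57.1 kPa

FS = s_u·L_a·R / (W·d), so s_u = FS·W·d / (L_a·R).
Arc length L_a = R·θ = 15.6·(101.0°·π/180) = 15.6·1.7628 = 27.50 m
s_u = 1.52·3443·4.68 / (27.50·15.6) = 24492.1 / 428.99 = 57.09 kPa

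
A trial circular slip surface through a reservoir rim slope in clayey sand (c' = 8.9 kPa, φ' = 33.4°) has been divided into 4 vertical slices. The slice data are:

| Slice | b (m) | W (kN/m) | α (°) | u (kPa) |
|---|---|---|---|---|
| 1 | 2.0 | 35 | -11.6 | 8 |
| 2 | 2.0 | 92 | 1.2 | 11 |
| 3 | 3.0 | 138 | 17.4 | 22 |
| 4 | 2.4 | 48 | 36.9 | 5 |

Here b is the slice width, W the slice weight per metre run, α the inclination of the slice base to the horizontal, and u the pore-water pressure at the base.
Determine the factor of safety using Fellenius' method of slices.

FS = 3.16

Ordinary method of slices: FS = Σ[c'·Δl_i + (W_i cosα_i − u_i·Δl_i)·tanφ'] / Σ W_i sinα_i, with Δl_i = b_i / cosα_i.
Slice 1: Δl = 2.0/cos(-11.6°) = 2.042 m; N'_1 = 35·cos(-11.6°) − 8·2.042 = 18.0; c'Δl = 18.17; W sinα = -7.0
Slice 2: Δl = 2.0/cos1.2° = 2.000 m; N'_2 = 92·cos1.2° − 11·2.000 = 70.0; c'Δl = 17.80; W sinα = 1.9
Slice 3: Δl = 3.0/cos17.4° = 3.144 m; N'_3 = 138·cos17.4° − 22·3.144 = 62.5; c'Δl = 27.98; W sinα = 41.3
Slice 4: Δl = 2.4/cos36.9° = 3.001 m; N'_4 = 48·cos36.9° − 5·3.001 = 23.4; c'Δl = 26.71; W sinα = 28.8
Σc'Δl = 90.7 kN/m; ΣN' = 173.8 kN/m; ΣW sinα = 65.0 kN/m
Resisting = 90.7 + 173.8·tan33.4° = 90.7 + 114.6 = 205.3 kN/m
FS = 205.3 / 65.0 = 3.159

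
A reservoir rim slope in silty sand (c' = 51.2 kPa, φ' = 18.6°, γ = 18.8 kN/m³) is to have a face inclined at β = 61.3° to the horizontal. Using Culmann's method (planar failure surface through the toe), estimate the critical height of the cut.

H_c = 34.16 m

Culmann's analysis gives the critical failure plane at α_cr = (β + φ')/2 = (61.3 + 18.6)/2 = 40.0°, and the critical height
H_c = (4c'/γ) · sinβ cosφ' / [1 − cos(β − φ')]
    = (4·51.2/18.8) · sin61.3°·cos18.6° / [1 − cos(42.7°)]
    = 10.894 · 0.8771·0.9478 / [1 − 0.7349]
    = 10.894 · 0.8313 / 0.2651
    = 34.16 m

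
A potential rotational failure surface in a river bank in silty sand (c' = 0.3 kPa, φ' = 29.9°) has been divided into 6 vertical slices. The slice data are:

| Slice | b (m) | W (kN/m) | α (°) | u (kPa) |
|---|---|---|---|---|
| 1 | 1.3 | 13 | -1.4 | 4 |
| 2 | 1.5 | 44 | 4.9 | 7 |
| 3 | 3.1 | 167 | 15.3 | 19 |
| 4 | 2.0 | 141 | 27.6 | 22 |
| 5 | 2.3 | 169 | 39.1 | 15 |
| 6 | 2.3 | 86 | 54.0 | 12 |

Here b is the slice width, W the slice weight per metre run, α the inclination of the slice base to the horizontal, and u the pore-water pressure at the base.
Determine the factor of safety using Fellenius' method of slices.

FS = 0.63

Ordinary method of slices: FS = Σ[c'·Δl_i + (W_i cosα_i − u_i·Δl_i)·tanφ'] / Σ W_i sinα_i, with Δl_i = b_i / cosα_i.
Slice 1: Δl = 1.3/cos(-1.4°) = 1.300 m; N'_1 = 13·cos(-1.4°) − 4·1.300 = 7.8; c'Δl = 0.39; W sinα = -0.3
Slice 2: Δl = 1.5/cos4.9° = 1.506 m; N'_2 = 44·cos4.9° − 7·1.506 = 33.3; c'Δl = 0.45; W sinα = 3.8
Slice 3: Δl = 3.1/cos15.3° = 3.214 m; N'_3 = 167·cos15.3° − 19·3.214 = 100.0; c'Δl = 0.96; W sinα = 44.1
Slice 4: Δl = 2.0/cos27.6° = 2.257 m; N'_4 = 141·cos27.6° − 22·2.257 = 75.3; c'Δl = 0.68; W sinα = 65.3
Slice 5: Δl = 2.3/cos39.1° = 2.964 m; N'_5 = 169·cos39.1° − 15·2.964 = 86.7; c'Δl = 0.89; W sinα = 106.6
Slice 6: Δl = 2.3/cos54.0° = 3.913 m; N'_6 = 86·cos54.0° − 12·3.913 = 3.6; c'Δl = 1.17; W sinα = 69.6
Σc'Δl = 4.5 kN/m; ΣN' = 306.7 kN/m; ΣW sinα = 289.0 kN/m
Resisting = 4.5 + 306.7·tan29.9° = 4.5 + 176.4 = 180.9 kN/m
FS = 180.9 / 289.0 = 0.626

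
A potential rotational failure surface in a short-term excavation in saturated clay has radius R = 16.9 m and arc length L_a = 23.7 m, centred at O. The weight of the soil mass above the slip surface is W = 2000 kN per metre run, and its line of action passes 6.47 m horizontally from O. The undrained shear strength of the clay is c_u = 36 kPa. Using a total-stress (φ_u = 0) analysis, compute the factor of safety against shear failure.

Taking moments about the centre O, the resisting moment is provided by the undrained shear strength acting along the arc:
M_R = c_u·L_a·R = 36·23.70·16.9 = 14419.1 kN·m/m
M_D = W·d = 2000·6.47 = 12940.0 kN·m/m
FS = M_R / M_D = 14419.1 / 12940.0 = 1.114

FS = 1.11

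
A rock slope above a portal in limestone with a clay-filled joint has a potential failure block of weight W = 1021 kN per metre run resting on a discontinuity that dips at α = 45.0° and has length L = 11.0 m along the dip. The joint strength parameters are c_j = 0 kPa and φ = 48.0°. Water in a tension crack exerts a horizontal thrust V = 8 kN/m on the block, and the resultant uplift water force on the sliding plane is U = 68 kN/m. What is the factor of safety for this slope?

Resolving the block weight along and normal to the plane and applying the Mohr–Coulomb strength on the joint:
N' = W cosα − U − V sinα = 1021·cos45.0° − 68 − 8·sin45.0° = 648.3 kN/m
Driving force T = W sinα + V cosα = 1021·sin45.0° + 8·cos45.0° = 727.6 kN/m
Resisting force R = c_j·L + N'·tanφ = 0·11.0 + 648.3·tan48.0° = 0.0 + 720.0 = 720.0 kN/m
FS = R / T = 720.0 / 727.6 = 0.990

FS = 0.99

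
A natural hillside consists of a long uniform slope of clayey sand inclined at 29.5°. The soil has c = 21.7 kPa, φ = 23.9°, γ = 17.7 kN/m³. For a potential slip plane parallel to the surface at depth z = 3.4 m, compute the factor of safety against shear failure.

For an infinite slope with a slip plane parallel to the surface (no pore pressure): FS = [c + γz cos²β tanφ] / [γz sinβ cosβ].
γz = 17.7·3.4 = 60.18 kN/m²
Numerator = 21.7 + 60.18·cos²29.5°·tan23.9° = 21.7 + 60.18·0.7575·0.4431 = 41.902 kPa
Denominator = 60.18·sin29.5°·cos29.5° = 60.18·0.4924·0.8704 = 25.792 kPa
FS = 41.902 / 25.792 = 1.625

FS = 1.62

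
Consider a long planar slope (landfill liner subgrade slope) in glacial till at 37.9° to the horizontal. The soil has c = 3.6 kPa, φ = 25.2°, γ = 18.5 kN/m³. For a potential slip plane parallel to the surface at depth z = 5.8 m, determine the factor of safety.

FS = 0.67

For an infinite slope with a slip plane parallel to the surface (no pore pressure): FS = [c + γz cos²β tanφ] / [γz sinβ cosβ].
γz = 18.5·5.8 = 107.30 kN/m²
Numerator = 3.6 + 107.30·cos²37.9°·tan25.2° = 3.6 + 107.30·0.6227·0.4706 = 35.039 kPa
Denominator = 107.30·sin37.9°·cos37.9° = 107.30·0.6143·0.7891 = 52.011 kPa
FS = 35.039 / 52.011 = 0.674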